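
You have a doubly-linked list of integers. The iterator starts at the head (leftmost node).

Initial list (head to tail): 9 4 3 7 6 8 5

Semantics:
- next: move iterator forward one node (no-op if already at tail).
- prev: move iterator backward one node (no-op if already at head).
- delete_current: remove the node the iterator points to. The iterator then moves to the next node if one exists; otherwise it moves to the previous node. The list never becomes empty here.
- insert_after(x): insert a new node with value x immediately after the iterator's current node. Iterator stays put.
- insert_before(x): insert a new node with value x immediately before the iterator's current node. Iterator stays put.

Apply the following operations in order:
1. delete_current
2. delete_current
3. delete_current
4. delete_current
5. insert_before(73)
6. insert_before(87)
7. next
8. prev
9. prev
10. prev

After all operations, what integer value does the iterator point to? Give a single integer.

After 1 (delete_current): list=[4, 3, 7, 6, 8, 5] cursor@4
After 2 (delete_current): list=[3, 7, 6, 8, 5] cursor@3
After 3 (delete_current): list=[7, 6, 8, 5] cursor@7
After 4 (delete_current): list=[6, 8, 5] cursor@6
After 5 (insert_before(73)): list=[73, 6, 8, 5] cursor@6
After 6 (insert_before(87)): list=[73, 87, 6, 8, 5] cursor@6
After 7 (next): list=[73, 87, 6, 8, 5] cursor@8
After 8 (prev): list=[73, 87, 6, 8, 5] cursor@6
After 9 (prev): list=[73, 87, 6, 8, 5] cursor@87
After 10 (prev): list=[73, 87, 6, 8, 5] cursor@73

Answer: 73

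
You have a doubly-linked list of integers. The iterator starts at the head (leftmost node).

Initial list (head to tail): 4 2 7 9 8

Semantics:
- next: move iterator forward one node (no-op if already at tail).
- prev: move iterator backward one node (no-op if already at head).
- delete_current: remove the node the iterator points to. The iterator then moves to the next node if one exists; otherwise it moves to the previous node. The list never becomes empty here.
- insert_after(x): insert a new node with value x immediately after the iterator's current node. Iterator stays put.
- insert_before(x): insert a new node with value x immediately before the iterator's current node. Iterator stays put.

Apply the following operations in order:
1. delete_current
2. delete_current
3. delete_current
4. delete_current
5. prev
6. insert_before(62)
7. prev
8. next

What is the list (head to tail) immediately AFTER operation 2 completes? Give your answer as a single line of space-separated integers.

After 1 (delete_current): list=[2, 7, 9, 8] cursor@2
After 2 (delete_current): list=[7, 9, 8] cursor@7

Answer: 7 9 8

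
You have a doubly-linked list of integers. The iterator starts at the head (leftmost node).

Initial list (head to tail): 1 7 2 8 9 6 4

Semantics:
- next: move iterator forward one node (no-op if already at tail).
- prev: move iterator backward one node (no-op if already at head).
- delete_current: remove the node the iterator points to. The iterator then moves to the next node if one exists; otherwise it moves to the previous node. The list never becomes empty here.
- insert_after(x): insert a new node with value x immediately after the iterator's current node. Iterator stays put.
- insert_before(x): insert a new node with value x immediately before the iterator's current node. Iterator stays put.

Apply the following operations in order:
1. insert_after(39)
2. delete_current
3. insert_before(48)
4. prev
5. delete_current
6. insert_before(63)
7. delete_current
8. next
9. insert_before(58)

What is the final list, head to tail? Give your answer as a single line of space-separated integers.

Answer: 63 7 58 2 8 9 6 4

Derivation:
After 1 (insert_after(39)): list=[1, 39, 7, 2, 8, 9, 6, 4] cursor@1
After 2 (delete_current): list=[39, 7, 2, 8, 9, 6, 4] cursor@39
After 3 (insert_before(48)): list=[48, 39, 7, 2, 8, 9, 6, 4] cursor@39
After 4 (prev): list=[48, 39, 7, 2, 8, 9, 6, 4] cursor@48
After 5 (delete_current): list=[39, 7, 2, 8, 9, 6, 4] cursor@39
After 6 (insert_before(63)): list=[63, 39, 7, 2, 8, 9, 6, 4] cursor@39
After 7 (delete_current): list=[63, 7, 2, 8, 9, 6, 4] cursor@7
After 8 (next): list=[63, 7, 2, 8, 9, 6, 4] cursor@2
After 9 (insert_before(58)): list=[63, 7, 58, 2, 8, 9, 6, 4] cursor@2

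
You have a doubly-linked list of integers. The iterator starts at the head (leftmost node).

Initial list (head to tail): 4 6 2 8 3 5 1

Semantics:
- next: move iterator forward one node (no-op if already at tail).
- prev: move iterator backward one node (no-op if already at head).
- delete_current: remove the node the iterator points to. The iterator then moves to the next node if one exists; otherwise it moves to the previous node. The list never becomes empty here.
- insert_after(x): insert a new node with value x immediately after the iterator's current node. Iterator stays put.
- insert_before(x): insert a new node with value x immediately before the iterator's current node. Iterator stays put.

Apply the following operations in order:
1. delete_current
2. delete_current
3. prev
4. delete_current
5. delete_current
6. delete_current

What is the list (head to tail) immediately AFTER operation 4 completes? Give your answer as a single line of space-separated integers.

After 1 (delete_current): list=[6, 2, 8, 3, 5, 1] cursor@6
After 2 (delete_current): list=[2, 8, 3, 5, 1] cursor@2
After 3 (prev): list=[2, 8, 3, 5, 1] cursor@2
After 4 (delete_current): list=[8, 3, 5, 1] cursor@8

Answer: 8 3 5 1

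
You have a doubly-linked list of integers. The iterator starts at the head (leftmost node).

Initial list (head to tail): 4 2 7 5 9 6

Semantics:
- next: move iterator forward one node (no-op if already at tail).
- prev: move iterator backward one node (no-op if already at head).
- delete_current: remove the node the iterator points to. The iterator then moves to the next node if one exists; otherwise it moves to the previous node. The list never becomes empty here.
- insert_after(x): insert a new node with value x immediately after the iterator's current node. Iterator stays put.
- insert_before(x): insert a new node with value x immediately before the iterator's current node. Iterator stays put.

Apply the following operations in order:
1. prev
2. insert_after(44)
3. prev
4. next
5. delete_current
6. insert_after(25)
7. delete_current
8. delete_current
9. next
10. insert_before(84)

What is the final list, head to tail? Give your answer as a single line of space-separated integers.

After 1 (prev): list=[4, 2, 7, 5, 9, 6] cursor@4
After 2 (insert_after(44)): list=[4, 44, 2, 7, 5, 9, 6] cursor@4
After 3 (prev): list=[4, 44, 2, 7, 5, 9, 6] cursor@4
After 4 (next): list=[4, 44, 2, 7, 5, 9, 6] cursor@44
After 5 (delete_current): list=[4, 2, 7, 5, 9, 6] cursor@2
After 6 (insert_after(25)): list=[4, 2, 25, 7, 5, 9, 6] cursor@2
After 7 (delete_current): list=[4, 25, 7, 5, 9, 6] cursor@25
After 8 (delete_current): list=[4, 7, 5, 9, 6] cursor@7
After 9 (next): list=[4, 7, 5, 9, 6] cursor@5
After 10 (insert_before(84)): list=[4, 7, 84, 5, 9, 6] cursor@5

Answer: 4 7 84 5 9 6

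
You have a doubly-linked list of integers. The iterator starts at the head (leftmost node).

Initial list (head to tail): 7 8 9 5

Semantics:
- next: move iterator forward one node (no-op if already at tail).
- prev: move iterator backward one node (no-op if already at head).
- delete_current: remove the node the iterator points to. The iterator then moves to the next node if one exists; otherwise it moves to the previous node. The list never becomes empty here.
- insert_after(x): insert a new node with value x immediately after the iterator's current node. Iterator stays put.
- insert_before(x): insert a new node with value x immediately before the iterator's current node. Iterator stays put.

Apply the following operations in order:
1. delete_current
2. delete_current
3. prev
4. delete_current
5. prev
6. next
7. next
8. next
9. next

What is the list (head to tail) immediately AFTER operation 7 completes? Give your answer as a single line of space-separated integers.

After 1 (delete_current): list=[8, 9, 5] cursor@8
After 2 (delete_current): list=[9, 5] cursor@9
After 3 (prev): list=[9, 5] cursor@9
After 4 (delete_current): list=[5] cursor@5
After 5 (prev): list=[5] cursor@5
After 6 (next): list=[5] cursor@5
After 7 (next): list=[5] cursor@5

Answer: 5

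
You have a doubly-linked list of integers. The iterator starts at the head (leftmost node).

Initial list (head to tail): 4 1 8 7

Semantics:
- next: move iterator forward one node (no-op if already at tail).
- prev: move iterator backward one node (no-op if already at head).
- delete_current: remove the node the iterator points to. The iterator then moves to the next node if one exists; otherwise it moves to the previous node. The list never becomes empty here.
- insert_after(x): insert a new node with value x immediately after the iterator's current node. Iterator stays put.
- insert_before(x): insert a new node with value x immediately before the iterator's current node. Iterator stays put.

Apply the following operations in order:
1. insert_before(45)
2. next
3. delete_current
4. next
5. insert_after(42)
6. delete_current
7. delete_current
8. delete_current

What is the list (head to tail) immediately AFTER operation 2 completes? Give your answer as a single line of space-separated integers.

Answer: 45 4 1 8 7

Derivation:
After 1 (insert_before(45)): list=[45, 4, 1, 8, 7] cursor@4
After 2 (next): list=[45, 4, 1, 8, 7] cursor@1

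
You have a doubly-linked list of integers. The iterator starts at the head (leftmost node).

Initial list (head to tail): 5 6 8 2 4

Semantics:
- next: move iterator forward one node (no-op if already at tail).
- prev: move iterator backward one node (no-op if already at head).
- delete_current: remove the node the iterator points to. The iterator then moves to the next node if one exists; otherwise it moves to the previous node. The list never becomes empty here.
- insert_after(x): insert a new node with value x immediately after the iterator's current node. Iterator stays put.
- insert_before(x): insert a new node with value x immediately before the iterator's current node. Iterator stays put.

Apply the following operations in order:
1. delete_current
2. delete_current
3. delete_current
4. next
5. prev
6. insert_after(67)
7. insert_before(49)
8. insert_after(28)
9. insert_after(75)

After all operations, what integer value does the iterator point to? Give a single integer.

Answer: 2

Derivation:
After 1 (delete_current): list=[6, 8, 2, 4] cursor@6
After 2 (delete_current): list=[8, 2, 4] cursor@8
After 3 (delete_current): list=[2, 4] cursor@2
After 4 (next): list=[2, 4] cursor@4
After 5 (prev): list=[2, 4] cursor@2
After 6 (insert_after(67)): list=[2, 67, 4] cursor@2
After 7 (insert_before(49)): list=[49, 2, 67, 4] cursor@2
After 8 (insert_after(28)): list=[49, 2, 28, 67, 4] cursor@2
After 9 (insert_after(75)): list=[49, 2, 75, 28, 67, 4] cursor@2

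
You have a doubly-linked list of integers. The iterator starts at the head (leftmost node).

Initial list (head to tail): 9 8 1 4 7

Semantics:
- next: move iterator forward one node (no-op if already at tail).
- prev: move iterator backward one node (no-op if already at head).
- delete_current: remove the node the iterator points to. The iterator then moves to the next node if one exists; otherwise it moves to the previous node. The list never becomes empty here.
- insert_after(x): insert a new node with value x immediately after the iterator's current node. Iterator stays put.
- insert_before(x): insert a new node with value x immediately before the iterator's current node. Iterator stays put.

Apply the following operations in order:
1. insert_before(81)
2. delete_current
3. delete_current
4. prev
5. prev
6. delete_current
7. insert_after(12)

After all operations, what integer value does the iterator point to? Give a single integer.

Answer: 1

Derivation:
After 1 (insert_before(81)): list=[81, 9, 8, 1, 4, 7] cursor@9
After 2 (delete_current): list=[81, 8, 1, 4, 7] cursor@8
After 3 (delete_current): list=[81, 1, 4, 7] cursor@1
After 4 (prev): list=[81, 1, 4, 7] cursor@81
After 5 (prev): list=[81, 1, 4, 7] cursor@81
After 6 (delete_current): list=[1, 4, 7] cursor@1
After 7 (insert_after(12)): list=[1, 12, 4, 7] cursor@1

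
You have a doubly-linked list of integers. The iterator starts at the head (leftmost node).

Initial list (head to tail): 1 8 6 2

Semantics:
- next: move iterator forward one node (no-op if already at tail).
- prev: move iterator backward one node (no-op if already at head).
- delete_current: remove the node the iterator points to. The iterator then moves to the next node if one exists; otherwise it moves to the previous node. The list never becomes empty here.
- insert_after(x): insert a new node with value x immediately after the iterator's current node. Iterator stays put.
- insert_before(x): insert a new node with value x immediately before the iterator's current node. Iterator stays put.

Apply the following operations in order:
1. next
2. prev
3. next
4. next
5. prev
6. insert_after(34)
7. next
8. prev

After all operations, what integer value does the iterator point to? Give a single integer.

Answer: 8

Derivation:
After 1 (next): list=[1, 8, 6, 2] cursor@8
After 2 (prev): list=[1, 8, 6, 2] cursor@1
After 3 (next): list=[1, 8, 6, 2] cursor@8
After 4 (next): list=[1, 8, 6, 2] cursor@6
After 5 (prev): list=[1, 8, 6, 2] cursor@8
After 6 (insert_after(34)): list=[1, 8, 34, 6, 2] cursor@8
After 7 (next): list=[1, 8, 34, 6, 2] cursor@34
After 8 (prev): list=[1, 8, 34, 6, 2] cursor@8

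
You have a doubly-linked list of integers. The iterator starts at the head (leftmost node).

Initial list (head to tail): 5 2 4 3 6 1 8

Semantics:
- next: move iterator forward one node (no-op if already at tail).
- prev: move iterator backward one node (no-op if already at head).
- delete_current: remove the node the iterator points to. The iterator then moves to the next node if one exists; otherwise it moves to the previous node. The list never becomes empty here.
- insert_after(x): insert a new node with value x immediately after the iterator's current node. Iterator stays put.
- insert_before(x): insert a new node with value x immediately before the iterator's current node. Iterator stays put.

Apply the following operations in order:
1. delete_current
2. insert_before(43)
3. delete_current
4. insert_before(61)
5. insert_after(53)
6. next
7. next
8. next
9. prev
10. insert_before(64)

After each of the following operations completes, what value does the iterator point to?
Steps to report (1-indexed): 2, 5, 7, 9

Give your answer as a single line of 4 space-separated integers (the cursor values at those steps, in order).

Answer: 2 4 3 3

Derivation:
After 1 (delete_current): list=[2, 4, 3, 6, 1, 8] cursor@2
After 2 (insert_before(43)): list=[43, 2, 4, 3, 6, 1, 8] cursor@2
After 3 (delete_current): list=[43, 4, 3, 6, 1, 8] cursor@4
After 4 (insert_before(61)): list=[43, 61, 4, 3, 6, 1, 8] cursor@4
After 5 (insert_after(53)): list=[43, 61, 4, 53, 3, 6, 1, 8] cursor@4
After 6 (next): list=[43, 61, 4, 53, 3, 6, 1, 8] cursor@53
After 7 (next): list=[43, 61, 4, 53, 3, 6, 1, 8] cursor@3
After 8 (next): list=[43, 61, 4, 53, 3, 6, 1, 8] cursor@6
After 9 (prev): list=[43, 61, 4, 53, 3, 6, 1, 8] cursor@3
After 10 (insert_before(64)): list=[43, 61, 4, 53, 64, 3, 6, 1, 8] cursor@3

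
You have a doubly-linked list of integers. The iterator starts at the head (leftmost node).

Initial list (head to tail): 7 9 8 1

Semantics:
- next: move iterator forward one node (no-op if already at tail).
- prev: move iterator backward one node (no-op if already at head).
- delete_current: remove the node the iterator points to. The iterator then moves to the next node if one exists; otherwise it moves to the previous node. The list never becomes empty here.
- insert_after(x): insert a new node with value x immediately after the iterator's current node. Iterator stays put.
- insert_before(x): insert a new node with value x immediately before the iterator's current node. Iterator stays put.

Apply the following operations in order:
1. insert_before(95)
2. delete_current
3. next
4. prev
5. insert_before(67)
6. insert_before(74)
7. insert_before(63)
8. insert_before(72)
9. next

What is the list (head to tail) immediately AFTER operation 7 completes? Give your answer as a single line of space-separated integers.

Answer: 95 67 74 63 9 8 1

Derivation:
After 1 (insert_before(95)): list=[95, 7, 9, 8, 1] cursor@7
After 2 (delete_current): list=[95, 9, 8, 1] cursor@9
After 3 (next): list=[95, 9, 8, 1] cursor@8
After 4 (prev): list=[95, 9, 8, 1] cursor@9
After 5 (insert_before(67)): list=[95, 67, 9, 8, 1] cursor@9
After 6 (insert_before(74)): list=[95, 67, 74, 9, 8, 1] cursor@9
After 7 (insert_before(63)): list=[95, 67, 74, 63, 9, 8, 1] cursor@9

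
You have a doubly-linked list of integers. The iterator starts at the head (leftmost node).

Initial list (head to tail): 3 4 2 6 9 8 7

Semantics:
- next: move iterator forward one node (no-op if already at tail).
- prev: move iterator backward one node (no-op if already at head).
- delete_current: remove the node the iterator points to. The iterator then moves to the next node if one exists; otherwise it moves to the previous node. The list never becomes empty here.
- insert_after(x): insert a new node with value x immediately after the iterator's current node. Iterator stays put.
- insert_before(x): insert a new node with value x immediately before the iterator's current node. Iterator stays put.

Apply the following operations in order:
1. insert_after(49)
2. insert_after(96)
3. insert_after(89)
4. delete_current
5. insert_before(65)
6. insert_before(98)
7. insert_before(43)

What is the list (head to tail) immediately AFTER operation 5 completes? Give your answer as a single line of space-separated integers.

Answer: 65 89 96 49 4 2 6 9 8 7

Derivation:
After 1 (insert_after(49)): list=[3, 49, 4, 2, 6, 9, 8, 7] cursor@3
After 2 (insert_after(96)): list=[3, 96, 49, 4, 2, 6, 9, 8, 7] cursor@3
After 3 (insert_after(89)): list=[3, 89, 96, 49, 4, 2, 6, 9, 8, 7] cursor@3
After 4 (delete_current): list=[89, 96, 49, 4, 2, 6, 9, 8, 7] cursor@89
After 5 (insert_before(65)): list=[65, 89, 96, 49, 4, 2, 6, 9, 8, 7] cursor@89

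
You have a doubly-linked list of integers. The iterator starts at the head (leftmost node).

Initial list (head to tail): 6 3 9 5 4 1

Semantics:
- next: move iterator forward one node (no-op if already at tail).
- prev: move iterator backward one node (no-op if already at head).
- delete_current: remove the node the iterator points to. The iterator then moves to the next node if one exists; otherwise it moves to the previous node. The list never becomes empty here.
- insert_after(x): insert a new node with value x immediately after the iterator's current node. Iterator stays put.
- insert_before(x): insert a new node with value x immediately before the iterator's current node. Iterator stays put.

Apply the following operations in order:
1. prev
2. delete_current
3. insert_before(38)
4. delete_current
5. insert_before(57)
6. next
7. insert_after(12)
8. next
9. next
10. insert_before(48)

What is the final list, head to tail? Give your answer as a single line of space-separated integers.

Answer: 38 57 9 5 12 48 4 1

Derivation:
After 1 (prev): list=[6, 3, 9, 5, 4, 1] cursor@6
After 2 (delete_current): list=[3, 9, 5, 4, 1] cursor@3
After 3 (insert_before(38)): list=[38, 3, 9, 5, 4, 1] cursor@3
After 4 (delete_current): list=[38, 9, 5, 4, 1] cursor@9
After 5 (insert_before(57)): list=[38, 57, 9, 5, 4, 1] cursor@9
After 6 (next): list=[38, 57, 9, 5, 4, 1] cursor@5
After 7 (insert_after(12)): list=[38, 57, 9, 5, 12, 4, 1] cursor@5
After 8 (next): list=[38, 57, 9, 5, 12, 4, 1] cursor@12
After 9 (next): list=[38, 57, 9, 5, 12, 4, 1] cursor@4
After 10 (insert_before(48)): list=[38, 57, 9, 5, 12, 48, 4, 1] cursor@4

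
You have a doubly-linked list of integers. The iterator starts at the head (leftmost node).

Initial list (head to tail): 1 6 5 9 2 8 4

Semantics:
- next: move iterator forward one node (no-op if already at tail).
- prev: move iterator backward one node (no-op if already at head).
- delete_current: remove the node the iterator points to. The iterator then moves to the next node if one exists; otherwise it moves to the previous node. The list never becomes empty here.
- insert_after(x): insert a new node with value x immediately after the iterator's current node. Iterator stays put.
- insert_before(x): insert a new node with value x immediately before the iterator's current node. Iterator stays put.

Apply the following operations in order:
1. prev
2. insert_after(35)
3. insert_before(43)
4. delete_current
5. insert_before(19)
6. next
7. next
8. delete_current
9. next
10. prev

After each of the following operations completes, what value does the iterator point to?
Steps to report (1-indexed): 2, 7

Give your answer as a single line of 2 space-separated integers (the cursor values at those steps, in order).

After 1 (prev): list=[1, 6, 5, 9, 2, 8, 4] cursor@1
After 2 (insert_after(35)): list=[1, 35, 6, 5, 9, 2, 8, 4] cursor@1
After 3 (insert_before(43)): list=[43, 1, 35, 6, 5, 9, 2, 8, 4] cursor@1
After 4 (delete_current): list=[43, 35, 6, 5, 9, 2, 8, 4] cursor@35
After 5 (insert_before(19)): list=[43, 19, 35, 6, 5, 9, 2, 8, 4] cursor@35
After 6 (next): list=[43, 19, 35, 6, 5, 9, 2, 8, 4] cursor@6
After 7 (next): list=[43, 19, 35, 6, 5, 9, 2, 8, 4] cursor@5
After 8 (delete_current): list=[43, 19, 35, 6, 9, 2, 8, 4] cursor@9
After 9 (next): list=[43, 19, 35, 6, 9, 2, 8, 4] cursor@2
After 10 (prev): list=[43, 19, 35, 6, 9, 2, 8, 4] cursor@9

Answer: 1 5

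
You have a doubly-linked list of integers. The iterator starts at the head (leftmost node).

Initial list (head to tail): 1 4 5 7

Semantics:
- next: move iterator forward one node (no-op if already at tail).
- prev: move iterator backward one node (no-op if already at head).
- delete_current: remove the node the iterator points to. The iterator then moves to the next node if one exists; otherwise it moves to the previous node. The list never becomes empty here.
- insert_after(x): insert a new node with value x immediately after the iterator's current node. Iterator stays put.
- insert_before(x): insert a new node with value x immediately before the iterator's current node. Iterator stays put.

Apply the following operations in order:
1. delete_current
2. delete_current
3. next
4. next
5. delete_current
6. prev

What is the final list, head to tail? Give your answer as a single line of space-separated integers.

Answer: 5

Derivation:
After 1 (delete_current): list=[4, 5, 7] cursor@4
After 2 (delete_current): list=[5, 7] cursor@5
After 3 (next): list=[5, 7] cursor@7
After 4 (next): list=[5, 7] cursor@7
After 5 (delete_current): list=[5] cursor@5
After 6 (prev): list=[5] cursor@5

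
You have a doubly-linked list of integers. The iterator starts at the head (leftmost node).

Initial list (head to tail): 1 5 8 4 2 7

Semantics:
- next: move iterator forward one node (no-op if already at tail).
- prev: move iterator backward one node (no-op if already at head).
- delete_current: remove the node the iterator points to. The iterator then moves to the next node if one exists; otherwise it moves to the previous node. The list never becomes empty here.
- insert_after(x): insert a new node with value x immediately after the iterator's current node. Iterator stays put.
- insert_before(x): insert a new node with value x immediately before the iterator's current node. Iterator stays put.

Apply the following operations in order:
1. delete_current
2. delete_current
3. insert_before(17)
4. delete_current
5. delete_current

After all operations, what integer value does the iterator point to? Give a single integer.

After 1 (delete_current): list=[5, 8, 4, 2, 7] cursor@5
After 2 (delete_current): list=[8, 4, 2, 7] cursor@8
After 3 (insert_before(17)): list=[17, 8, 4, 2, 7] cursor@8
After 4 (delete_current): list=[17, 4, 2, 7] cursor@4
After 5 (delete_current): list=[17, 2, 7] cursor@2

Answer: 2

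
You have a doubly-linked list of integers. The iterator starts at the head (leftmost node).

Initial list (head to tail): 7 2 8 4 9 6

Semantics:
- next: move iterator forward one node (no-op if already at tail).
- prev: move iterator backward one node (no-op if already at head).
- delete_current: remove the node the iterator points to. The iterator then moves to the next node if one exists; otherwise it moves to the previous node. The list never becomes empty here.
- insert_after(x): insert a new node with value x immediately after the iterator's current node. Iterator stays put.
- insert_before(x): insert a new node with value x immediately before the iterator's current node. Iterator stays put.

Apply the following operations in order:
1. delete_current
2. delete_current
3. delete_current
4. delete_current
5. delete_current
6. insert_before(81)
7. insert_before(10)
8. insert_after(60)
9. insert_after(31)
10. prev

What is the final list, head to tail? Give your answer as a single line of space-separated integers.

After 1 (delete_current): list=[2, 8, 4, 9, 6] cursor@2
After 2 (delete_current): list=[8, 4, 9, 6] cursor@8
After 3 (delete_current): list=[4, 9, 6] cursor@4
After 4 (delete_current): list=[9, 6] cursor@9
After 5 (delete_current): list=[6] cursor@6
After 6 (insert_before(81)): list=[81, 6] cursor@6
After 7 (insert_before(10)): list=[81, 10, 6] cursor@6
After 8 (insert_after(60)): list=[81, 10, 6, 60] cursor@6
After 9 (insert_after(31)): list=[81, 10, 6, 31, 60] cursor@6
After 10 (prev): list=[81, 10, 6, 31, 60] cursor@10

Answer: 81 10 6 31 60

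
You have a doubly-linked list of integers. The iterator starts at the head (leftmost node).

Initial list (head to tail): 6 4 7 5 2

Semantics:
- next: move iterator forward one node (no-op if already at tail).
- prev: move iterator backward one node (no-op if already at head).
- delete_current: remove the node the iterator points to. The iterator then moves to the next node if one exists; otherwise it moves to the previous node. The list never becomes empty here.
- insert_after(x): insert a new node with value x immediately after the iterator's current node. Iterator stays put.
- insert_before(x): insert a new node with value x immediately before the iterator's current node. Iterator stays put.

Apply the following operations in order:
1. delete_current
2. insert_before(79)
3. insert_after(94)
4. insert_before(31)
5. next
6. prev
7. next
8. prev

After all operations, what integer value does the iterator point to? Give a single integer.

Answer: 4

Derivation:
After 1 (delete_current): list=[4, 7, 5, 2] cursor@4
After 2 (insert_before(79)): list=[79, 4, 7, 5, 2] cursor@4
After 3 (insert_after(94)): list=[79, 4, 94, 7, 5, 2] cursor@4
After 4 (insert_before(31)): list=[79, 31, 4, 94, 7, 5, 2] cursor@4
After 5 (next): list=[79, 31, 4, 94, 7, 5, 2] cursor@94
After 6 (prev): list=[79, 31, 4, 94, 7, 5, 2] cursor@4
After 7 (next): list=[79, 31, 4, 94, 7, 5, 2] cursor@94
After 8 (prev): list=[79, 31, 4, 94, 7, 5, 2] cursor@4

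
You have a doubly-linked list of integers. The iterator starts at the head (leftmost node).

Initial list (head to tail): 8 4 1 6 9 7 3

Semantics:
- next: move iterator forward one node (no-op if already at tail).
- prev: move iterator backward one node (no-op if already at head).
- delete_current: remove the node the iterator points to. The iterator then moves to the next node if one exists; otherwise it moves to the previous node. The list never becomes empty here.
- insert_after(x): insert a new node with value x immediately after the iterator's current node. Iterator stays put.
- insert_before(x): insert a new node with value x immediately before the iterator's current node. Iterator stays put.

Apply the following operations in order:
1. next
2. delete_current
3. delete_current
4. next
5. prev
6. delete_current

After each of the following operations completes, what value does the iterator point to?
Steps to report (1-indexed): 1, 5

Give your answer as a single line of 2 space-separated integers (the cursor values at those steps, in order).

Answer: 4 6

Derivation:
After 1 (next): list=[8, 4, 1, 6, 9, 7, 3] cursor@4
After 2 (delete_current): list=[8, 1, 6, 9, 7, 3] cursor@1
After 3 (delete_current): list=[8, 6, 9, 7, 3] cursor@6
After 4 (next): list=[8, 6, 9, 7, 3] cursor@9
After 5 (prev): list=[8, 6, 9, 7, 3] cursor@6
After 6 (delete_current): list=[8, 9, 7, 3] cursor@9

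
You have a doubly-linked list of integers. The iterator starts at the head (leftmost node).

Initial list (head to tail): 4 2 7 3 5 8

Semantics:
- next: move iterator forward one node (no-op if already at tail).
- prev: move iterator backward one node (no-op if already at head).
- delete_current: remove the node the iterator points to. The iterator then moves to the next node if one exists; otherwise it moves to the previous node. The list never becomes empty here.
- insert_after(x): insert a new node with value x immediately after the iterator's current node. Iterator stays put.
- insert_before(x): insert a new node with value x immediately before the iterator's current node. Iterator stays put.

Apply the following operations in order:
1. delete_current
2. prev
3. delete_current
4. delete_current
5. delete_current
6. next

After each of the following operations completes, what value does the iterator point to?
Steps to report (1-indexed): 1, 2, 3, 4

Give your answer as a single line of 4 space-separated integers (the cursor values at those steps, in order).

After 1 (delete_current): list=[2, 7, 3, 5, 8] cursor@2
After 2 (prev): list=[2, 7, 3, 5, 8] cursor@2
After 3 (delete_current): list=[7, 3, 5, 8] cursor@7
After 4 (delete_current): list=[3, 5, 8] cursor@3
After 5 (delete_current): list=[5, 8] cursor@5
After 6 (next): list=[5, 8] cursor@8

Answer: 2 2 7 3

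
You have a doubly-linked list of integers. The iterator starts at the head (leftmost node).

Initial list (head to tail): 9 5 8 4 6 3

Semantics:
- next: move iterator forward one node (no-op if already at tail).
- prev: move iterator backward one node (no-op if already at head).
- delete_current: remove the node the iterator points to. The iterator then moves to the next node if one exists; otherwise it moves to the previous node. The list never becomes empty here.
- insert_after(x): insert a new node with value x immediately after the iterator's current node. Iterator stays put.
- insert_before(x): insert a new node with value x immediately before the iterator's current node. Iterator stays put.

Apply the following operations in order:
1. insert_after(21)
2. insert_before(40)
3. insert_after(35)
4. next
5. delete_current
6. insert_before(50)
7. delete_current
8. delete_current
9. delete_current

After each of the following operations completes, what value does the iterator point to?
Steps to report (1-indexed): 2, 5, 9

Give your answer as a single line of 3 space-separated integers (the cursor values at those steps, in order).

Answer: 9 21 4

Derivation:
After 1 (insert_after(21)): list=[9, 21, 5, 8, 4, 6, 3] cursor@9
After 2 (insert_before(40)): list=[40, 9, 21, 5, 8, 4, 6, 3] cursor@9
After 3 (insert_after(35)): list=[40, 9, 35, 21, 5, 8, 4, 6, 3] cursor@9
After 4 (next): list=[40, 9, 35, 21, 5, 8, 4, 6, 3] cursor@35
After 5 (delete_current): list=[40, 9, 21, 5, 8, 4, 6, 3] cursor@21
After 6 (insert_before(50)): list=[40, 9, 50, 21, 5, 8, 4, 6, 3] cursor@21
After 7 (delete_current): list=[40, 9, 50, 5, 8, 4, 6, 3] cursor@5
After 8 (delete_current): list=[40, 9, 50, 8, 4, 6, 3] cursor@8
After 9 (delete_current): list=[40, 9, 50, 4, 6, 3] cursor@4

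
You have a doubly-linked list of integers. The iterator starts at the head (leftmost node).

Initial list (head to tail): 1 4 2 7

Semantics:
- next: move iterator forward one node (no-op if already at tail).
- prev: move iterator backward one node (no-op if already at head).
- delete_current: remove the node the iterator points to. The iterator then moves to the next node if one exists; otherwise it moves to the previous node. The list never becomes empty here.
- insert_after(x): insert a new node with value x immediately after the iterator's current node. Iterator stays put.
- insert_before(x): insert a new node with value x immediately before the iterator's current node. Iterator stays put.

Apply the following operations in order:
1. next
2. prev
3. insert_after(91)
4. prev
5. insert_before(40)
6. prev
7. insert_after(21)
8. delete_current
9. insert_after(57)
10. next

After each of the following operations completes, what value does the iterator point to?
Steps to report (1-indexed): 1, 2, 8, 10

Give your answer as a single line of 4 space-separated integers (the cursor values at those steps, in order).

After 1 (next): list=[1, 4, 2, 7] cursor@4
After 2 (prev): list=[1, 4, 2, 7] cursor@1
After 3 (insert_after(91)): list=[1, 91, 4, 2, 7] cursor@1
After 4 (prev): list=[1, 91, 4, 2, 7] cursor@1
After 5 (insert_before(40)): list=[40, 1, 91, 4, 2, 7] cursor@1
After 6 (prev): list=[40, 1, 91, 4, 2, 7] cursor@40
After 7 (insert_after(21)): list=[40, 21, 1, 91, 4, 2, 7] cursor@40
After 8 (delete_current): list=[21, 1, 91, 4, 2, 7] cursor@21
After 9 (insert_after(57)): list=[21, 57, 1, 91, 4, 2, 7] cursor@21
After 10 (next): list=[21, 57, 1, 91, 4, 2, 7] cursor@57

Answer: 4 1 21 57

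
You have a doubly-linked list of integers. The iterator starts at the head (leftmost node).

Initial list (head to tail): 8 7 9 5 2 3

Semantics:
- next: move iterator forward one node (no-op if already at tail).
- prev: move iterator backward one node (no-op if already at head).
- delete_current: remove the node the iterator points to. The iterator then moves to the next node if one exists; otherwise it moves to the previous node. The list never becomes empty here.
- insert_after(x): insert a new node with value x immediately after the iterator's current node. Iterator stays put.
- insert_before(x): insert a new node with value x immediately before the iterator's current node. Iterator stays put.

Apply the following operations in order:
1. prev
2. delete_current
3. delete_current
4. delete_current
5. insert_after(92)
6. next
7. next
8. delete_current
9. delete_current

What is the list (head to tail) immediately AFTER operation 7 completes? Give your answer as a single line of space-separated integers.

Answer: 5 92 2 3

Derivation:
After 1 (prev): list=[8, 7, 9, 5, 2, 3] cursor@8
After 2 (delete_current): list=[7, 9, 5, 2, 3] cursor@7
After 3 (delete_current): list=[9, 5, 2, 3] cursor@9
After 4 (delete_current): list=[5, 2, 3] cursor@5
After 5 (insert_after(92)): list=[5, 92, 2, 3] cursor@5
After 6 (next): list=[5, 92, 2, 3] cursor@92
After 7 (next): list=[5, 92, 2, 3] cursor@2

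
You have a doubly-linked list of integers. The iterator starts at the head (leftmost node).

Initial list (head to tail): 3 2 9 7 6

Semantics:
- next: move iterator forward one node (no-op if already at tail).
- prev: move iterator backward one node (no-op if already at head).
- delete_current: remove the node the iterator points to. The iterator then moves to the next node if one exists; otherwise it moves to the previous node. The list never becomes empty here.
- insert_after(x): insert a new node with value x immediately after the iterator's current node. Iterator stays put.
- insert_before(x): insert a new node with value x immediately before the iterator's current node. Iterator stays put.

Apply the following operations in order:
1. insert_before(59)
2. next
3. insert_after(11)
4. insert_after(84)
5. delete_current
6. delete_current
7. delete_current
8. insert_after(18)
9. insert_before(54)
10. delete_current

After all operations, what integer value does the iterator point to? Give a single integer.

After 1 (insert_before(59)): list=[59, 3, 2, 9, 7, 6] cursor@3
After 2 (next): list=[59, 3, 2, 9, 7, 6] cursor@2
After 3 (insert_after(11)): list=[59, 3, 2, 11, 9, 7, 6] cursor@2
After 4 (insert_after(84)): list=[59, 3, 2, 84, 11, 9, 7, 6] cursor@2
After 5 (delete_current): list=[59, 3, 84, 11, 9, 7, 6] cursor@84
After 6 (delete_current): list=[59, 3, 11, 9, 7, 6] cursor@11
After 7 (delete_current): list=[59, 3, 9, 7, 6] cursor@9
After 8 (insert_after(18)): list=[59, 3, 9, 18, 7, 6] cursor@9
After 9 (insert_before(54)): list=[59, 3, 54, 9, 18, 7, 6] cursor@9
After 10 (delete_current): list=[59, 3, 54, 18, 7, 6] cursor@18

Answer: 18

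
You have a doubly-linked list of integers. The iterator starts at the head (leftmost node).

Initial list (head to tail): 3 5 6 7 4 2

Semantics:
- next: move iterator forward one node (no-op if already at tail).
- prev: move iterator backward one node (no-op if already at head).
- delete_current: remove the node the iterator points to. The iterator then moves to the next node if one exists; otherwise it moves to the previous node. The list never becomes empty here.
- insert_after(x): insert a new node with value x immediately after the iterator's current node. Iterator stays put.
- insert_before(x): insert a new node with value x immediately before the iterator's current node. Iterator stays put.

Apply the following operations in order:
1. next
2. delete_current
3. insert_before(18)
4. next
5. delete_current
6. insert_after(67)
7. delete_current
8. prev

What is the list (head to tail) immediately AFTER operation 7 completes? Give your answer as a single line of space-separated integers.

Answer: 3 18 6 67 2

Derivation:
After 1 (next): list=[3, 5, 6, 7, 4, 2] cursor@5
After 2 (delete_current): list=[3, 6, 7, 4, 2] cursor@6
After 3 (insert_before(18)): list=[3, 18, 6, 7, 4, 2] cursor@6
After 4 (next): list=[3, 18, 6, 7, 4, 2] cursor@7
After 5 (delete_current): list=[3, 18, 6, 4, 2] cursor@4
After 6 (insert_after(67)): list=[3, 18, 6, 4, 67, 2] cursor@4
After 7 (delete_current): list=[3, 18, 6, 67, 2] cursor@67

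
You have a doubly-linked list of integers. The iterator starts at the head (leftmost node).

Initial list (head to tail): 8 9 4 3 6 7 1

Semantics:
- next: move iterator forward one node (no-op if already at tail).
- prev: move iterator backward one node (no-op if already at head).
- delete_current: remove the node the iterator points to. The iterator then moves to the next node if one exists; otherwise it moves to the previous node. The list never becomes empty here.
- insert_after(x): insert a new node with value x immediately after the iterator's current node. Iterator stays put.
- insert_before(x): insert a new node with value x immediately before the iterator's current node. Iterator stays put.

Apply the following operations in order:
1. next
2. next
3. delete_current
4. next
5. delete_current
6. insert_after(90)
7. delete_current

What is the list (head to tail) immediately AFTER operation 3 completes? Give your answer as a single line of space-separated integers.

After 1 (next): list=[8, 9, 4, 3, 6, 7, 1] cursor@9
After 2 (next): list=[8, 9, 4, 3, 6, 7, 1] cursor@4
After 3 (delete_current): list=[8, 9, 3, 6, 7, 1] cursor@3

Answer: 8 9 3 6 7 1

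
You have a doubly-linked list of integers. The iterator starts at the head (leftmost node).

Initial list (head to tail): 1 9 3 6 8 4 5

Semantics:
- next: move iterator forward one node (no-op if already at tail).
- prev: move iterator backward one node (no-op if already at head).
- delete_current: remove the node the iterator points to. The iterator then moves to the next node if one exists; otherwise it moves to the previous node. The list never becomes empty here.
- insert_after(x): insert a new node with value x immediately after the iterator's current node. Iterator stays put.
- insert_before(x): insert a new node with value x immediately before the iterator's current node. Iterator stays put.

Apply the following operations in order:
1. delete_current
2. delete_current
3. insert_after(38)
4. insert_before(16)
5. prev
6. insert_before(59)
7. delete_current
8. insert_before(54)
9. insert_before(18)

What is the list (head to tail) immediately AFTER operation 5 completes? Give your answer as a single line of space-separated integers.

Answer: 16 3 38 6 8 4 5

Derivation:
After 1 (delete_current): list=[9, 3, 6, 8, 4, 5] cursor@9
After 2 (delete_current): list=[3, 6, 8, 4, 5] cursor@3
After 3 (insert_after(38)): list=[3, 38, 6, 8, 4, 5] cursor@3
After 4 (insert_before(16)): list=[16, 3, 38, 6, 8, 4, 5] cursor@3
After 5 (prev): list=[16, 3, 38, 6, 8, 4, 5] cursor@16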